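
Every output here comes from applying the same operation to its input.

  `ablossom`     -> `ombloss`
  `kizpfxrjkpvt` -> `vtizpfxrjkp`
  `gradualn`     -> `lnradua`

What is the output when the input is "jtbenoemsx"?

sxtbenoem

Rule — delete the first character, then move the last 2 characters to the front (rotate right by 2).
"jtbenoemsx" → "tbenoemsx" → "sxtbenoem".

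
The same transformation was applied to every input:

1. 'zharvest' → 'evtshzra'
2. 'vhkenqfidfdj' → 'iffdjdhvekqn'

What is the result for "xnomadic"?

Rule — swap each adjacent pair of characters (1↔2, 3↔4, ...), then swap the front and back halves of the string.
Working it through for "xnomadic": intermediate "nxmodaci", final "dacinxmo".

dacinxmo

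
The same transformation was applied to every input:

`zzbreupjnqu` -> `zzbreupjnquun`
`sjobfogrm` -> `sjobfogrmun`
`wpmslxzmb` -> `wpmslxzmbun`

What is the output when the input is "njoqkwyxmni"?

What's happening: append "un".
Applying that to "njoqkwyxmni" gives "njoqkwyxmniun".

njoqkwyxmniun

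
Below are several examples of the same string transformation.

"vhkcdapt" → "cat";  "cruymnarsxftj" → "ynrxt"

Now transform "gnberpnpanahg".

Rule — keep every other character starting from the second (positions 2nd, 4th, 6th, ...), then delete the first character.
On "gnberpnpanahg": the first step gives "neppnh", and the second then gives "eppnh".

eppnh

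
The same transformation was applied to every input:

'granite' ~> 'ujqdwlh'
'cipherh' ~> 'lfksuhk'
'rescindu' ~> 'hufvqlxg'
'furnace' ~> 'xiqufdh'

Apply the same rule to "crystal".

ufvbdwo

Each output is the input with this applied: swap each adjacent pair of characters (1↔2, 3↔4, ...), then shift every letter 3 places forward in the alphabet (wrapping around).
"crystal" → "rcsyatl" → "ufvbdwo".
(Check on "furnace": → "ufnrcae" → "xiqufdh" ✓)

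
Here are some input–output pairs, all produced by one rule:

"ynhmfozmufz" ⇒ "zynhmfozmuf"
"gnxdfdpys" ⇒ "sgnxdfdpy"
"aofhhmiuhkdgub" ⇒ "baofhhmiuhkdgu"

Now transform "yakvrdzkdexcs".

In each case the input is transformed by: move the last character to the front.
Applying that to "yakvrdzkdexcs" gives "syakvrdzkdexc".

syakvrdzkdexc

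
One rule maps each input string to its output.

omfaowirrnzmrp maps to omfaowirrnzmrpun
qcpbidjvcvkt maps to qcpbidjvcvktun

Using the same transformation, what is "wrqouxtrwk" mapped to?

wrqouxtrwkun

In each case the input is transformed by: append "un".
Applying that to "wrqouxtrwk" gives "wrqouxtrwkun".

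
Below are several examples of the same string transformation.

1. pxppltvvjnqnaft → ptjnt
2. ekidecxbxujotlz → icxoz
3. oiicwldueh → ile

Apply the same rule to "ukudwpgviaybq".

upib

Each output is the input with this applied: keep one character in every 3, starting at position 3 (positions 3rd, 6th, 9th, ...).
Applying that to "ukudwpgviaybq" gives "upib".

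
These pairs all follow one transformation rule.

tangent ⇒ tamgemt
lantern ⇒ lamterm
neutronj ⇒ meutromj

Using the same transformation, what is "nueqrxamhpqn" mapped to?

The pattern: replace every "n" with "m".
So "nueqrxamhpqn" becomes "mueqrxamhpqm".

mueqrxamhpqm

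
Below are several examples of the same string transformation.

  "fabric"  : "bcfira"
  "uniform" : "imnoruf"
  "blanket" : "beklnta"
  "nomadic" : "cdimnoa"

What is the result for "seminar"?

eimnrsa

In each case the input is transformed by: sort the characters into alphabetical order, then move the first character to the end.
Working it through for "seminar": intermediate "aeimnrs", final "eimnrsa".
(Check on "nomadic": → "acdimno" → "cdimnoa" ✓)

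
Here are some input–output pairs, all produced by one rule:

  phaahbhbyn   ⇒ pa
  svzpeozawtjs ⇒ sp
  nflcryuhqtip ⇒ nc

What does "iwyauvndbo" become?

ia

The transformation: keep one character in every 3, starting at position 1 (positions 1st, 4th, 7th, ...), then delete the last 2 characters.
Applying both steps to "iwyauvndbo": "iano", then "ia".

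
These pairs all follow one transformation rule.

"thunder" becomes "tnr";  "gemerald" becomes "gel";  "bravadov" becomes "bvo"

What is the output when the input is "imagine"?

ige

Rule — keep one character in every 3, starting at position 1 (positions 1st, 4th, 7th, ...).
On "imagine" that produces "ige".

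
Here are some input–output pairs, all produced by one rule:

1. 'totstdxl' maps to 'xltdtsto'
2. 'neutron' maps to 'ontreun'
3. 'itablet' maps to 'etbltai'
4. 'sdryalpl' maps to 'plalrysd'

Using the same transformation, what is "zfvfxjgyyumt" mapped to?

Rule — reverse the string, then swap each adjacent pair of characters (1↔2, 3↔4, ...).
Working it through for "zfvfxjgyyumt": intermediate "tmuyygjxfvfz", final "mtyugyxjvfzf".

mtyugyxjvfzf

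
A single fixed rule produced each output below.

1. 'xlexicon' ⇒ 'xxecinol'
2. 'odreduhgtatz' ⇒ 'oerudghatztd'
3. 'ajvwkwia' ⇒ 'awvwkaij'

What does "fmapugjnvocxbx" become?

fpagunjovxcxbm

Looking at the pairs, the operation is to swap each adjacent pair of characters (1↔2, 3↔4, ...), then move the first character to the end.
Working it through for "fmapugjnvocxbx": intermediate "mfpagunjovxcxb", final "fpagunjovxcxbm".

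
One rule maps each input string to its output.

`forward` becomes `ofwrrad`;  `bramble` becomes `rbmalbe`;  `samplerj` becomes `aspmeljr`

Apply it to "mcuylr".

The rule is to swap each adjacent pair of characters (1↔2, 3↔4, ...).
On "mcuylr" that produces "cmyurl".

cmyurl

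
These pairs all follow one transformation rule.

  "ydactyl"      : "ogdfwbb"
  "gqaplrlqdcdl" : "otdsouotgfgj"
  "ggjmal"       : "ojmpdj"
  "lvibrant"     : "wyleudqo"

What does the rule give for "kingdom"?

plqjgrn

The rule is to shift every letter 3 places forward in the alphabet (wrapping around), then swap the first and last characters.
Working it through for "kingdom": intermediate "nlqjgrp", final "plqjgrn".
(Check on "lvibrant": → "oyleudqw" → "wyleudqo" ✓)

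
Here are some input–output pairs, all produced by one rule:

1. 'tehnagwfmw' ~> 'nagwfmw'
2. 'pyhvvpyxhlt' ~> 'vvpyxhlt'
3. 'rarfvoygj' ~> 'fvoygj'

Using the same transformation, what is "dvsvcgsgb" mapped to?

The pattern: delete the first 3 characters.
"dvsvcgsgb" → "vcgsgb".

vcgsgb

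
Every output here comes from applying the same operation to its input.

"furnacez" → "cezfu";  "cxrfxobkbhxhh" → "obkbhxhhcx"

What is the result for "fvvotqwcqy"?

Looking at the pairs, the operation is to move the first 2 characters to the end (rotate left by 2), then delete the first 3 characters.
On "fvvotqwcqy" that produces "qwcqyfv".

qwcqyfv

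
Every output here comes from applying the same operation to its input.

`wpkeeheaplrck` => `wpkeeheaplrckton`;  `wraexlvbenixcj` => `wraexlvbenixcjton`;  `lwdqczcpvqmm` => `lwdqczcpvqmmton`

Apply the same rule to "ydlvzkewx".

ydlvzkewxton

Rule — append "ton".
"ydlvzkewx" → "ydlvzkewxton".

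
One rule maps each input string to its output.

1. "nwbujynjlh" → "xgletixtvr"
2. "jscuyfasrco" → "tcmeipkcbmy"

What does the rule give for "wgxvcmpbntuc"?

Each output is the input with this applied: shift every letter 10 places forward in the alphabet (wrapping around).
On "wgxvcmpbntuc" that produces "gqhfmwzlxdem".

gqhfmwzlxdem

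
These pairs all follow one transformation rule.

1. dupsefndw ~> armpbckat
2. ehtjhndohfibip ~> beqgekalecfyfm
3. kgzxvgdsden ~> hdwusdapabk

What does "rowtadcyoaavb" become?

What's happening: shift every letter 3 places backward in the alphabet (wrapping around).
On "rowtadcyoaavb" that produces "oltqxazvlxxsy".

oltqxazvlxxsy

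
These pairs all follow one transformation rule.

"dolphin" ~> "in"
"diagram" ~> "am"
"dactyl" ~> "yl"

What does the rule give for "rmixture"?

Looking at the pairs, the operation is to keep only the last 2 characters.
"rmixture" → "re".

re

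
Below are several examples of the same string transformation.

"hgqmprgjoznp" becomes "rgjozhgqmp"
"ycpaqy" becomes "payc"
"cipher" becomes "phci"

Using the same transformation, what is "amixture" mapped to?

In each case the input is transformed by: delete the last 2 characters, then swap the front and back halves of the string.
Working it through for "amixture": intermediate "amixtu", final "xtuami".

xtuami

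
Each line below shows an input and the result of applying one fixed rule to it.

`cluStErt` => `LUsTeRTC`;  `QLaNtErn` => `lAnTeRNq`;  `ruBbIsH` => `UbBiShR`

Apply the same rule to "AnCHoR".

NchOra

Each output is the input with this applied: flip the case of every letter, then move the first character to the end.
Working it through for "AnCHoR": intermediate "aNchOr", final "NchOra".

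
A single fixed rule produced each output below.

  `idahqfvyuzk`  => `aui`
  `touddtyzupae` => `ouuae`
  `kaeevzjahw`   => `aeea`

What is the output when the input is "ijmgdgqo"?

oi

Rule — move the first character to the end, then keep only the vowels.
Working it through for "ijmgdgqo": intermediate "jmgdgqoi", final "oi".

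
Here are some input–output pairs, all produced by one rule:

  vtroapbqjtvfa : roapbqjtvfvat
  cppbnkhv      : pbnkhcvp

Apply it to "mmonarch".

The transformation: swap the first and last characters, then move the first 2 characters to the end (rotate left by 2).
Starting from "mmonarch": after the first operation, "hmonarcm"; after the second, "onarcmhm".

onarcmhm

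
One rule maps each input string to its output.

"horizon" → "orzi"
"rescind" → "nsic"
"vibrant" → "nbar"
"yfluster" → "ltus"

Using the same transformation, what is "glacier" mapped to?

In each case the input is transformed by: take characters alternately from the front and the back (1st, last, 2nd, 2nd-last, ...), then keep only the last 4 characters.
For "glacier", step one produces "grleaic"; step two turns that into "eaic".

eaic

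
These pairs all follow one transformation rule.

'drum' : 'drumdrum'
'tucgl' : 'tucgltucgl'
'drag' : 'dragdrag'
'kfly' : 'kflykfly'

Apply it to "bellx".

bellxbellx

Each output is the input with this applied: write the whole string twice.
Applying that to "bellx" gives "bellxbellx".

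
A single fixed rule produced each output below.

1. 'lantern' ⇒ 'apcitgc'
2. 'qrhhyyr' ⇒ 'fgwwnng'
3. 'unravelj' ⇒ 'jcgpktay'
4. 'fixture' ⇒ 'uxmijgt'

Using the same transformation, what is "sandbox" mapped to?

hpcsqdm

What's happening: shift every letter 11 places backward in the alphabet (wrapping around).
Doing the same to "sandbox": "hpcsqdm".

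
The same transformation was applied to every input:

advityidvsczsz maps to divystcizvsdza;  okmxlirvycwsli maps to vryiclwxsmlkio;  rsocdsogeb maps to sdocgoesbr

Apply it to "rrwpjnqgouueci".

gqonujupewcrir

Looking at the pairs, the operation is to take characters alternately from the front and the back (1st, last, 2nd, 2nd-last, ...), then reverse the string.
Applying both steps to "rrwpjnqgouueci": "rircwepujunoqg", then "gqonujupewcrir".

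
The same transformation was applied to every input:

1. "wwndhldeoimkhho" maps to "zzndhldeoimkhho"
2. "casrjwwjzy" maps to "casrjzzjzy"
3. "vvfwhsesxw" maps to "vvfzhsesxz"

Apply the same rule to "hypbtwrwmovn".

The transformation: replace every "w" with "z".
So "hypbtwrwmovn" becomes "hypbtzrzmovn".

hypbtzrzmovn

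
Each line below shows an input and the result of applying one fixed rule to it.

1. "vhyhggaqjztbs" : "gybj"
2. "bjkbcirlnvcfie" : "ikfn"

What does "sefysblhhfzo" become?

bfoh

The transformation: keep one character in every 3, starting at position 3 (positions 3rd, 6th, 9th, ...), then swap each adjacent pair of characters (1↔2, 3↔4, ...).
For "sefysblhhfzo", step one produces "fbho"; step two turns that into "bfoh".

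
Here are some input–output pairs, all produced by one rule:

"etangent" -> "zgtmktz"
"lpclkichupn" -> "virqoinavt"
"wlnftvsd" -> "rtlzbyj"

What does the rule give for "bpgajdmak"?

What's happening: shift every letter 6 places forward in the alphabet (wrapping around), then delete the first character.
"bpgajdmak" → "hvmgpjsgq" → "vmgpjsgq".

vmgpjsgq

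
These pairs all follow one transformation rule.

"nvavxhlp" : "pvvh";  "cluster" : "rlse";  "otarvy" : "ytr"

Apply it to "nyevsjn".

nyvj

Looking at the pairs, the operation is to move the last character to the front, then keep every other character starting from the first (positions 1st, 3rd, 5th, ...).
Applying both steps to "nyevsjn": "nnyevsj", then "nyvj".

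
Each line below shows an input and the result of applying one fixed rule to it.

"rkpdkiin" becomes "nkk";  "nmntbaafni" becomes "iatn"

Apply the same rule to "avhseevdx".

xeh

In each case the input is transformed by: reverse the string, then keep one character in every 3, starting at position 1 (positions 1st, 4th, 7th, ...).
Applying that to "avhseevdx" gives "xeh".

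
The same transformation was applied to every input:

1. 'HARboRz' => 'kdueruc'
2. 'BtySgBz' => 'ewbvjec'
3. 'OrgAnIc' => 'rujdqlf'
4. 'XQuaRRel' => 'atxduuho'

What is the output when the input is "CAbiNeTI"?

The pattern: shift every letter 3 places forward in the alphabet (wrapping around), then convert every letter to lowercase.
Applying both steps to "CAbiNeTI": "FDelQhWL", then "fdelqhwl".
(Check on "HARboRz": → "KDUerUc" → "kdueruc" ✓)

fdelqhwl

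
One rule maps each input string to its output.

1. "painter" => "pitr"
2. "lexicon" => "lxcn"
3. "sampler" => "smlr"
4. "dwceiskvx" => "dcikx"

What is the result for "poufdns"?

puds

Looking at the pairs, the operation is to keep every other character starting from the first (positions 1st, 3rd, 5th, ...).
Doing the same to "poufdns": "puds".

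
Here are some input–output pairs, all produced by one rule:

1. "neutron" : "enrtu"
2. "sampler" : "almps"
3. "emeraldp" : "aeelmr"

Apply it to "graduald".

Looking at the pairs, the operation is to delete the last 2 characters, then sort the characters into alphabetical order.
Applying both steps to "graduald": "gradua", then "aadgru".

aadgru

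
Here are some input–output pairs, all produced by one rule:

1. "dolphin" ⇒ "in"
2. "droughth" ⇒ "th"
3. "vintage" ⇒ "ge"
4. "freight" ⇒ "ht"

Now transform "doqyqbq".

What's happening: keep only the last 2 characters.
On "doqyqbq" that produces "bq".

bq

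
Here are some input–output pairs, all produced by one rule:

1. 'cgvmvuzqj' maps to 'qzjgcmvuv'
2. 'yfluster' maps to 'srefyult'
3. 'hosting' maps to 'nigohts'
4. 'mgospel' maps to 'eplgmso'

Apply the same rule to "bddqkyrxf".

Looking at the pairs, the operation is to swap each adjacent pair of characters (1↔2, 3↔4, ...), then move the last 3 characters to the front (rotate right by 3).
Applying that to "bddqkyrxf" gives "xrfdbqdyk".

xrfdbqdyk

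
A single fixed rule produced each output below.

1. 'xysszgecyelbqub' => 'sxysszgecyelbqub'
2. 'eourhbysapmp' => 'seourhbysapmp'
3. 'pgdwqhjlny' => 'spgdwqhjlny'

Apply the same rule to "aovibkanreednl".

The rule is to prepend "s".
For "aovibkanreednl" the result is "saovibkanreednl".

saovibkanreednl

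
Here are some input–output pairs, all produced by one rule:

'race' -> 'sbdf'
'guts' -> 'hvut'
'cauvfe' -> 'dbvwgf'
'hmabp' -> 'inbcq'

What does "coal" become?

Rule — shift every letter 1 place forward in the alphabet (wrapping around).
Applying that to "coal" gives "dpbm".

dpbm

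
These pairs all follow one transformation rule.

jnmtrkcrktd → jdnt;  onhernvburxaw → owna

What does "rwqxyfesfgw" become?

Looking at the pairs, the operation is to take characters alternately from the front and the back (1st, last, 2nd, 2nd-last, ...), then keep only the first 4 characters.
Applying that to "rwqxyfesfgw" gives "rwwg".

rwwg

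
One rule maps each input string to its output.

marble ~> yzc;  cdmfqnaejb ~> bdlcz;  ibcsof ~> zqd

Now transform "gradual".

Each output is the input with this applied: shift every letter 2 places backward in the alphabet (wrapping around), then keep every other character starting from the second (positions 2nd, 4th, 6th, ...).
On "gradual": the first step gives "epybsyj", and the second then gives "pby".
(Check on "marble": → "kypzjc" → "yzc" ✓)

pby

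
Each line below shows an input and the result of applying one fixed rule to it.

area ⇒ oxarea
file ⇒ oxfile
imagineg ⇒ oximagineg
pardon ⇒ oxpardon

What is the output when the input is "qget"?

Looking at the pairs, the operation is to prepend "ox".
For "qget" the result is "oxqget".

oxqget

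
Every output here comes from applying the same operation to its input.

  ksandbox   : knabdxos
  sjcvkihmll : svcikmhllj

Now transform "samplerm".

spmelmra

The pattern: swap each adjacent pair of characters (1↔2, 3↔4, ...), then move the first character to the end.
Applying both steps to "samplerm": "aspmelmr", then "spmelmra".
(Check on "ksandbox": → "sknabdxo" → "knabdxos" ✓)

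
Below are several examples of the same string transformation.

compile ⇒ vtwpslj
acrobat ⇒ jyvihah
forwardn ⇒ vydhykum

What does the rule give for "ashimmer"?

zopttlyh

What's happening: shift every letter 7 places forward in the alphabet (wrapping around), then move the first character to the end.
For "ashimmer", step one produces "hzopttly"; step two turns that into "zopttlyh".
(Check on "acrobat": → "hjyviha" → "jyvihah" ✓)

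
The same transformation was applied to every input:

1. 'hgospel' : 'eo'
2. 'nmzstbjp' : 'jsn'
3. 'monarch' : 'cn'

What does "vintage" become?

gn

Looking at the pairs, the operation is to reverse the string, then keep one character in every 3, starting at position 2 (positions 2nd, 5th, 8th, ...).
"vintage" → "egatniv" → "gn".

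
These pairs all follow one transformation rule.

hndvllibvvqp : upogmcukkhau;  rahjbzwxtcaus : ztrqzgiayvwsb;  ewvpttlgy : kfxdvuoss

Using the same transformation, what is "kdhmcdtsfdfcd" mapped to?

ebcjcglbcsrec

What's happening: shift every letter 1 place backward in the alphabet (wrapping around), then move the last 3 characters to the front (rotate right by 3).
Starting from "kdhmcdtsfdfcd": after the first operation, "jcglbcsrecebc"; after the second, "ebcjcglbcsrec".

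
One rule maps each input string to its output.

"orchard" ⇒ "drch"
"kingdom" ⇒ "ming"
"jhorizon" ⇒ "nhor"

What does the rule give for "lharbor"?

What's happening: swap the first and last characters, then keep only the first 4 characters.
Starting from "lharbor": after the first operation, "rharbol"; after the second, "rhar".

rhar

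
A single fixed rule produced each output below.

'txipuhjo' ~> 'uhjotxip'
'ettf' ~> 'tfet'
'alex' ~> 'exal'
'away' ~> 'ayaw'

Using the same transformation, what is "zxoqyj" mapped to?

Rule — swap the front and back halves of the string.
Doing the same to "zxoqyj": "qyjzxo".

qyjzxo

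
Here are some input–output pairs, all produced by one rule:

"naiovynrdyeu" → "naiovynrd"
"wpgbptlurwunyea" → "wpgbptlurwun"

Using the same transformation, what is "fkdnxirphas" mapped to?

fkdnxirp

The pattern: delete the last 3 characters.
"fkdnxirphas" → "fkdnxirp".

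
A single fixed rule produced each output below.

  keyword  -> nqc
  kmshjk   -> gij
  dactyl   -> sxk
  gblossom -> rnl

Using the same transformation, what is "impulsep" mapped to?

The rule is to shift every letter 1 place backward in the alphabet (wrapping around), then keep only the last 3 characters.
On "impulsep" that produces "rdo".

rdo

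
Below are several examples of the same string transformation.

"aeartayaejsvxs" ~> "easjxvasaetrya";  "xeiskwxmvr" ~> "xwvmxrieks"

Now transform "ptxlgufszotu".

sfozuttplxug

What's happening: swap the front and back halves of the string, then swap each adjacent pair of characters (1↔2, 3↔4, ...).
For "ptxlgufszotu", step one produces "fszotuptxlgu"; step two turns that into "sfozuttplxug".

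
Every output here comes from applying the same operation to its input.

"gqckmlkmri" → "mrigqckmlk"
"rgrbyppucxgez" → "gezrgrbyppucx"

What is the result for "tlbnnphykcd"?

kcdtlbnnphy

What's happening: move the last 3 characters to the front (rotate right by 3).
"tlbnnphykcd" → "kcdtlbnnphy".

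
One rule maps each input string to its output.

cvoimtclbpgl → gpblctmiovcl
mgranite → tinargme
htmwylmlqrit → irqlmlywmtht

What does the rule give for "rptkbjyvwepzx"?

Each output is the input with this applied: reverse the string, then move the first character to the end.
For "rptkbjyvwepzx", step one produces "xzpewvyjbktpr"; step two turns that into "zpewvyjbktprx".

zpewvyjbktprx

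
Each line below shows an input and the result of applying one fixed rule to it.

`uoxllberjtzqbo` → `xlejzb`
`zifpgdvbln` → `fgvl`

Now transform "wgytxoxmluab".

yxxla

The pattern: keep every other character starting from the first (positions 1st, 3rd, 5th, ...), then delete the first character.
Applying both steps to "wgytxoxmluab": "wyxxla", then "yxxla".
(Check on "zifpgdvbln": → "zfgvl" → "fgvl" ✓)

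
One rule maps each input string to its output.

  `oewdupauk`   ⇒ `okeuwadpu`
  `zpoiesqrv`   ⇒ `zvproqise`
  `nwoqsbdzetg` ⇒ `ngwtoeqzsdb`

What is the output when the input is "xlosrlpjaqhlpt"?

Rule — take characters alternately from the front and the back (1st, last, 2nd, 2nd-last, ...).
Doing the same to "xlosrlpjaqhlpt": "xtlpolshrqlapj".

xtlpolshrqlapj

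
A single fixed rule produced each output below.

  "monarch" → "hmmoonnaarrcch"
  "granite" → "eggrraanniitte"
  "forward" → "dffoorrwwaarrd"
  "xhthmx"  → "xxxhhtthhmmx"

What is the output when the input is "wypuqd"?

dwwyyppuuqqd

The pattern: double every character, then move the last character to the front.
For "wypuqd", step one produces "wwyyppuuqqdd"; step two turns that into "dwwyyppuuqqd".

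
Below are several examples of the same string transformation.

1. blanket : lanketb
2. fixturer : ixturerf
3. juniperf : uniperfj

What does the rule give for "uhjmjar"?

In each case the input is transformed by: move the first character to the end.
"uhjmjar" → "hjmjaru".

hjmjaru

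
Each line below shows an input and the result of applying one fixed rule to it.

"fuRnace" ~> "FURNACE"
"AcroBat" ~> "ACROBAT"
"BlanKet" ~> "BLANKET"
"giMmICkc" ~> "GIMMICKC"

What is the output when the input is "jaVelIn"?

The transformation: convert every letter to uppercase.
"jaVelIn" → "JAVELIN".

JAVELIN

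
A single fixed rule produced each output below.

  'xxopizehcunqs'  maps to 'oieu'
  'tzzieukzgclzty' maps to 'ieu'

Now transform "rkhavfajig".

aai

The rule is to keep only the vowels.
Applying that to "rkhavfajig" gives "aai".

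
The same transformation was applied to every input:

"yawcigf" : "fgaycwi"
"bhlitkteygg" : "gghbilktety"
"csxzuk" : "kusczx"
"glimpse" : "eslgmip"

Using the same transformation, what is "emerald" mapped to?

In each case the input is transformed by: move the last 2 characters to the front (rotate right by 2), then swap each adjacent pair of characters (1↔2, 3↔4, ...).
Starting from "emerald": after the first operation, "ldemera"; after the second, "dlmerea".

dlmerea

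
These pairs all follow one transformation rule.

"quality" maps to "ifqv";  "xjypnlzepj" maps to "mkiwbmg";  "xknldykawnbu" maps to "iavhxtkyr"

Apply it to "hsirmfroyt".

Rule — shift every letter 3 places backward in the alphabet (wrapping around), then delete the first 3 characters.
Doing the same to "hsirmfroyt": "ojcolvq".

ojcolvq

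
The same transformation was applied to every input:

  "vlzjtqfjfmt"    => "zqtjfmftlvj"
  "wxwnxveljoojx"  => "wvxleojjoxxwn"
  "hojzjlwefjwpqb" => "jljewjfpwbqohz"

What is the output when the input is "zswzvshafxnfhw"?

wsvahxffnwhszz

The transformation: swap each adjacent pair of characters (1↔2, 3↔4, ...), then move the first 3 characters to the end (rotate left by 3).
On "zswzvshafxnfhw" that produces "wsvahxffnwhszz".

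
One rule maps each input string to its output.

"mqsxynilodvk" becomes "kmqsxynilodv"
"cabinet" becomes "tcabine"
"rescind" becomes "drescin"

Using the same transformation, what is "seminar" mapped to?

rsemina

The transformation: move the last character to the front.
So "seminar" becomes "rsemina".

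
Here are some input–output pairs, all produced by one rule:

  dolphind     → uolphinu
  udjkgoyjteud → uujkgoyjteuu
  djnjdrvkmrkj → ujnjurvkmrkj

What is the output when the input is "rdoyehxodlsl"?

The transformation: replace every "d" with "u".
"rdoyehxodlsl" → "ruoyehxoulsl".

ruoyehxoulsl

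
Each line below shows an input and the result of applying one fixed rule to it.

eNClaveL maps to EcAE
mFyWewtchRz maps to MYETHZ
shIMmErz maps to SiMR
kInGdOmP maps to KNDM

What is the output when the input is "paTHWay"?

Each output is the input with this applied: flip the case of every letter, then keep every other character starting from the first (positions 1st, 3rd, 5th, ...).
"paTHWay" → "PtwY".

PtwY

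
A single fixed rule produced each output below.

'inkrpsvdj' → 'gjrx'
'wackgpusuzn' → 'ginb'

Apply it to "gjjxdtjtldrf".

Rule — shift every letter 12 places backward in the alphabet (wrapping around), then keep only the last 4 characters.
Working it through for "gjjxdtjtldrf": intermediate "uxxlrhxhzrft", final "zrft".

zrft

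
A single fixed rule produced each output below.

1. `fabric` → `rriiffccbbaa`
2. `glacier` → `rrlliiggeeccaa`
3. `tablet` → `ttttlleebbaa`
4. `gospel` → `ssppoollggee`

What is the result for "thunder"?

The pattern: sort the characters into reverse alphabetical order, then double every character.
On "thunder" that produces "uuttrrnnhheedd".
(Check on "gospel": → "spolge" → "ssppoollggee" ✓)

uuttrrnnhheedd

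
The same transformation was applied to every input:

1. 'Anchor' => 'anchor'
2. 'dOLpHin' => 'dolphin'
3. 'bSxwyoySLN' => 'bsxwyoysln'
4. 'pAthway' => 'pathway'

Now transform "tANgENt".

The pattern: convert every letter to lowercase.
Doing the same to "tANgENt": "tangent".

tangent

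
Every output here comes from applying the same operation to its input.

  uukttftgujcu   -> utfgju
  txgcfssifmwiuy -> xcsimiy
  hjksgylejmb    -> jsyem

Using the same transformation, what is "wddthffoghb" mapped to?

Looking at the pairs, the operation is to keep every other character starting from the second (positions 2nd, 4th, 6th, ...).
On "wddthffoghb" that produces "dtfoh".

dtfoh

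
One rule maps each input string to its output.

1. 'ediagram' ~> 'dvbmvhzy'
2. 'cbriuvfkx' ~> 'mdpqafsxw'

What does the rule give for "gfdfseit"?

yanzdoba

In each case the input is transformed by: move the first 2 characters to the end (rotate left by 2), then shift every letter 5 places backward in the alphabet (wrapping around).
"gfdfseit" → "dfseitgf" → "yanzdoba".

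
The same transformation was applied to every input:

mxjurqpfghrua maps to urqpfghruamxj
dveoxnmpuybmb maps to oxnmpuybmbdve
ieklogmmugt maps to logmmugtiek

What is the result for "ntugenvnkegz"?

genvnkegzntu

The pattern: move the first 3 characters to the end (rotate left by 3).
On "ntugenvnkegz" that produces "genvnkegzntu".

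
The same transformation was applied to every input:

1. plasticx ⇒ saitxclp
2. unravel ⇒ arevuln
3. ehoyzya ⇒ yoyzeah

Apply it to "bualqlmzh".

lalqzmbhu

Looking at the pairs, the operation is to move the first 2 characters to the end (rotate left by 2), then swap each adjacent pair of characters (1↔2, 3↔4, ...).
For "bualqlmzh", step one produces "alqlmzhbu"; step two turns that into "lalqzmbhu".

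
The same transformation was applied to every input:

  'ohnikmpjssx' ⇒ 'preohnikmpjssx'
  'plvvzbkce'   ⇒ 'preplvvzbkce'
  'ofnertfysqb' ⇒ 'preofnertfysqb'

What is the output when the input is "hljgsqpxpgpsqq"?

prehljgsqpxpgpsqq

The rule is to prepend "pre".
So "hljgsqpxpgpsqq" becomes "prehljgsqpxpgpsqq".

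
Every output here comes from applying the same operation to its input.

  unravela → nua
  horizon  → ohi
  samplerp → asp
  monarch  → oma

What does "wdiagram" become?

dwa

The pattern: swap each adjacent pair of characters (1↔2, 3↔4, ...), then keep only the first 3 characters.
Applying both steps to "wdiagram": "dwairgma", then "dwa".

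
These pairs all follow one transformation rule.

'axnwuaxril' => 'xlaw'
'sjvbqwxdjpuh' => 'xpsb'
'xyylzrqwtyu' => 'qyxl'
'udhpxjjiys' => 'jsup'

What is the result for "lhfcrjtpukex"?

tklc

Rule — keep one character in every 3, starting at position 1 (positions 1st, 4th, 7th, ...), then move the last 2 characters to the front (rotate right by 2).
Doing the same to "lhfcrjtpukex": "tklc".
(Check on "sjvbqwxdjpuh": → "sbxp" → "xpsb" ✓)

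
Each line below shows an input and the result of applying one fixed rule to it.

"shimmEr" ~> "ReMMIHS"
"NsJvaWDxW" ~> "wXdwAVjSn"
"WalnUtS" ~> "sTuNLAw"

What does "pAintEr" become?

ReTNIaP

Rule — flip the case of every letter, then reverse the string.
"pAintEr" → "PaINTeR" → "ReTNIaP".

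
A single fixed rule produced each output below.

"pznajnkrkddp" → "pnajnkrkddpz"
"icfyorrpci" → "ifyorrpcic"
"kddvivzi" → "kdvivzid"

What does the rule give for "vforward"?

The rule is to move the first character to the end, then swap the first and last characters.
Applying both steps to "vforward": "forwardv", then "vorwardf".

vorwardf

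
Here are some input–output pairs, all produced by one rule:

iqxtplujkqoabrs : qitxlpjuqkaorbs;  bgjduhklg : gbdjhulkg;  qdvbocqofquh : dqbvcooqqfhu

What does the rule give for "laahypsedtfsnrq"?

alhapyestdsfrnq

Rule — swap each adjacent pair of characters (1↔2, 3↔4, ...).
Applying that to "laahypsedtfsnrq" gives "alhapyestdsfrnq".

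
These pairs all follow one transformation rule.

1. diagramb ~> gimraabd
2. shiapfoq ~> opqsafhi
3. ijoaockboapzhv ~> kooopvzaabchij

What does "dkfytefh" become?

hktydeff

Rule — sort the characters into alphabetical order, then swap the front and back halves of the string.
So "dkfytefh" becomes "hktydeff".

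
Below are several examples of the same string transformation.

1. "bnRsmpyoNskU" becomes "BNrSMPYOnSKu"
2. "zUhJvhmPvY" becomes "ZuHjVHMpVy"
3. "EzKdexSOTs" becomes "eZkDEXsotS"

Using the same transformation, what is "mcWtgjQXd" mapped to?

The rule is to flip the case of every letter.
So "mcWtgjQXd" becomes "MCwTGJqxD".

MCwTGJqxD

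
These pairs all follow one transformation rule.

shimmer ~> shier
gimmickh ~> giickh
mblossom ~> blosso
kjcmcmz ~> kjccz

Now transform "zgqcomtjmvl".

zgqcotjvl

Looking at the pairs, the operation is to remove every "m".
"zgqcomtjmvl" → "zgqcotjvl".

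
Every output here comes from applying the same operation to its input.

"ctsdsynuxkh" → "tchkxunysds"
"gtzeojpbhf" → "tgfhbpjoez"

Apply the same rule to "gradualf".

rgflauda

Each output is the input with this applied: reverse the string, then move the last 2 characters to the front (rotate right by 2).
On "gradualf": the first step gives "flaudarg", and the second then gives "rgflauda".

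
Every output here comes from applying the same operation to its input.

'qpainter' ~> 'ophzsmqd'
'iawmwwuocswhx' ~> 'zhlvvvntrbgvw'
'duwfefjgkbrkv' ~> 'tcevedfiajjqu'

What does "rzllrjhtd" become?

yqkkiqsgc

Rule — swap each adjacent pair of characters (1↔2, 3↔4, ...), then shift every letter 1 place backward in the alphabet (wrapping around).
For "rzllrjhtd", step one produces "zrlljrthd"; step two turns that into "yqkkiqsgc".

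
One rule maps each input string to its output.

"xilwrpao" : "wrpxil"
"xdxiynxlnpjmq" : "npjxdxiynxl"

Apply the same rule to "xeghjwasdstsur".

stsxeghjwasd

The transformation: delete the last 2 characters, then move the last 3 characters to the front (rotate right by 3).
For "xeghjwasdstsur", step one produces "xeghjwasdsts"; step two turns that into "stsxeghjwasd".
(Check on "xdxiynxlnpjmq": → "xdxiynxlnpj" → "npjxdxiynxl" ✓)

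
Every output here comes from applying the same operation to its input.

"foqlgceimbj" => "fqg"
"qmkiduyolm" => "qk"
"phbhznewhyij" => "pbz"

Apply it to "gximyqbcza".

The rule is to keep every other character starting from the first (positions 1st, 3rd, 5th, ...), then delete the last 3 characters.
For "gximyqbcza", step one produces "giybz"; step two turns that into "gi".
(Check on "phbhznewhyij": → "pbzehi" → "pbz" ✓)

gi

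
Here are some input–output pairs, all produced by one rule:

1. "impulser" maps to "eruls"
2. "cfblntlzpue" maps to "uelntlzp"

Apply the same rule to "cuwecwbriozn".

znecwbrio

Looking at the pairs, the operation is to delete the first 3 characters, then move the last 2 characters to the front (rotate right by 2).
For "cuwecwbriozn" the result is "znecwbrio".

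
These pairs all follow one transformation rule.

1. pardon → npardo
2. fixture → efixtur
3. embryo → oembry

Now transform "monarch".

hmonarc

Each output is the input with this applied: move the last character to the front.
So "monarch" becomes "hmonarc".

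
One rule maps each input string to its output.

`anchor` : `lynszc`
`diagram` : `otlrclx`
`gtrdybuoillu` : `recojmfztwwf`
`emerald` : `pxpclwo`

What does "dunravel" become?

ofyclgpw

The pattern: shift every letter 11 places forward in the alphabet (wrapping around).
Applying that to "dunravel" gives "ofyclgpw".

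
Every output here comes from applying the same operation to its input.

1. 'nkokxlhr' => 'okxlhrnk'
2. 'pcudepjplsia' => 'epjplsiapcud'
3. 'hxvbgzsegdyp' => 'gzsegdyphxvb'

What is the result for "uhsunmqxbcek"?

Looking at the pairs, the operation is to move the last 2 characters to the front (rotate right by 2), then swap the front and back halves of the string.
So "uhsunmqxbcek" becomes "nmqxbcekuhsu".

nmqxbcekuhsu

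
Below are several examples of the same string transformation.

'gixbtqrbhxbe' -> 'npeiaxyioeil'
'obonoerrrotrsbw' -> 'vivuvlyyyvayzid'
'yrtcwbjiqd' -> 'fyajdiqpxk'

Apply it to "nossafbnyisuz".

uvzzhmiufpzbg

The transformation: shift every letter 7 places forward in the alphabet (wrapping around).
So "nossafbnyisuz" becomes "uvzzhmiufpzbg".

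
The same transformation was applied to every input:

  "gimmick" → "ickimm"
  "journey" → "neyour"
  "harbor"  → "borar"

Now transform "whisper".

What's happening: delete the first character, then move the last 3 characters to the front (rotate right by 3).
On "whisper": the first step gives "hisper", and the second then gives "perhis".

perhis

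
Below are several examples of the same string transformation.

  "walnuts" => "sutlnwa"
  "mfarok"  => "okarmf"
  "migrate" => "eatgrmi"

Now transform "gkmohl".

Rule — swap each adjacent pair of characters (1↔2, 3↔4, ...), then reverse the string.
"gkmohl" → "kgomlh" → "hlmogk".
(Check on "migrate": → "imrgtae" → "eatgrmi" ✓)

hlmogk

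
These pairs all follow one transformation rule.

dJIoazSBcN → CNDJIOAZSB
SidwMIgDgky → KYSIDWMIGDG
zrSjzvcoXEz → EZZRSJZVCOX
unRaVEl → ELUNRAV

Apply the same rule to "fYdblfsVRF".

RFFYDBLFSV

What's happening: move the last 2 characters to the front (rotate right by 2), then convert every letter to uppercase.
Working it through for "fYdblfsVRF": intermediate "RFfYdblfsV", final "RFFYDBLFSV".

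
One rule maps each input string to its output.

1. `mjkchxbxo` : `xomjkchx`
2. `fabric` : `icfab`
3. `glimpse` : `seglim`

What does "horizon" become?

onhori

The pattern: move the last 2 characters to the front (rotate right by 2), then delete the last character.
So "horizon" becomes "onhori".
(Check on "fabric": → "icfabr" → "icfab" ✓)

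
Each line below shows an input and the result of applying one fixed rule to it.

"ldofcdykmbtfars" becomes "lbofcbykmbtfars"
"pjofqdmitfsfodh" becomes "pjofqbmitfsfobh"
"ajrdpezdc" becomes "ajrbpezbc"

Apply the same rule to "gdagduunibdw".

Each output is the input with this applied: replace every "d" with "b".
On "gdagduunibdw" that produces "gbagbuunibbw".

gbagbuunibbw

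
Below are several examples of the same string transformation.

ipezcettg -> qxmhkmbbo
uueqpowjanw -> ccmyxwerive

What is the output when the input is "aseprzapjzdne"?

Rule — shift every letter 8 places forward in the alphabet (wrapping around).
"aseprzapjzdne" → "iamxzhixrhlvm".

iamxzhixrhlvm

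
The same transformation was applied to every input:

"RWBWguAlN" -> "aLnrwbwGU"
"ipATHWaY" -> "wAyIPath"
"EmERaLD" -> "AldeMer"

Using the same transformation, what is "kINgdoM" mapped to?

What's happening: flip the case of every letter, then move the last 3 characters to the front (rotate right by 3).
For "kINgdoM", step one produces "KinGDOm"; step two turns that into "DOmKinG".

DOmKinG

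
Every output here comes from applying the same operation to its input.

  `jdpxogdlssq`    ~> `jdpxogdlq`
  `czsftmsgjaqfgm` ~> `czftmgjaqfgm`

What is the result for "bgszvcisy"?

bgzvciy

In each case the input is transformed by: remove every "s".
For "bgszvcisy" the result is "bgzvciy".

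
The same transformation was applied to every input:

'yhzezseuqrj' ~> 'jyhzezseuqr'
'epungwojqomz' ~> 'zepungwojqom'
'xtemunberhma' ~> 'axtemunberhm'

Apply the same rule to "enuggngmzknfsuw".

Each output is the input with this applied: move the last character to the front.
So "enuggngmzknfsuw" becomes "wenuggngmzknfsu".

wenuggngmzknfsu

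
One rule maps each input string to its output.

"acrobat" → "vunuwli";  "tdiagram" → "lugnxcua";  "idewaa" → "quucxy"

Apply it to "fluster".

nylzfom

The pattern: shift every letter 6 places backward in the alphabet (wrapping around), then move the last 3 characters to the front (rotate right by 3).
Applying both steps to "fluster": "zfomnyl", then "nylzfom".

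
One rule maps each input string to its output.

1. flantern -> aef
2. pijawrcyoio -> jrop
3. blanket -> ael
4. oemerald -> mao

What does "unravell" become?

Each output is the input with this applied: move the first 2 characters to the end (rotate left by 2), then keep one character in every 3, starting at position 1 (positions 1st, 4th, 7th, ...).
Starting from "unravell": after the first operation, "ravellun"; after the second, "reu".
(Check on "blanket": → "anketbl" → "ael" ✓)

reu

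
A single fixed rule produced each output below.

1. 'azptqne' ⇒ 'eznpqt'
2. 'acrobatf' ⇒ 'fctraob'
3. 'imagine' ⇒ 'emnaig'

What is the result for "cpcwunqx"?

The transformation: take characters alternately from the front and the back (1st, last, 2nd, 2nd-last, ...), then delete the first character.
For "cpcwunqx", step one produces "cxpqcnwu"; step two turns that into "xpqcnwu".

xpqcnwu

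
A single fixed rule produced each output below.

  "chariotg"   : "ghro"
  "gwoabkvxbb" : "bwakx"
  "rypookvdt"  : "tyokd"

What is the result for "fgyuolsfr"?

Each output is the input with this applied: move the last character to the front, then keep every other character starting from the first (positions 1st, 3rd, 5th, ...).
Working it through for "fgyuolsfr": intermediate "rfgyuolsf", final "rgulf".
(Check on "chariotg": → "gchariot" → "ghro" ✓)

rgulf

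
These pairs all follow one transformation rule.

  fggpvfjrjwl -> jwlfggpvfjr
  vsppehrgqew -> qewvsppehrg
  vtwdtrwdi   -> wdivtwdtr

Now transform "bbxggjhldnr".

dnrbbxggjhl

Looking at the pairs, the operation is to move the last 3 characters to the front (rotate right by 3).
Applying that to "bbxggjhldnr" gives "dnrbbxggjhl".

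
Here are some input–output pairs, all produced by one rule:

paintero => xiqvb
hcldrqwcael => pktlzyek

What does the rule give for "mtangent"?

The transformation: shift every letter 8 places forward in the alphabet (wrapping around), then delete the last 3 characters.
"mtangent" → "ubivomvb" → "ubivo".

ubivo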